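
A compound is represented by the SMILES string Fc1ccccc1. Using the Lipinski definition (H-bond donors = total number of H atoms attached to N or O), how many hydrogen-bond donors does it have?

Donors: find every N or O and count the H atoms it carries.
  (no N or O atoms present)
Lipinski HBD = 0.

0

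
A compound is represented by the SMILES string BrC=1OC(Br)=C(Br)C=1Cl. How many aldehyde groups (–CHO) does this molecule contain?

0

Scan the SMILES for the aldehyde motif — none present.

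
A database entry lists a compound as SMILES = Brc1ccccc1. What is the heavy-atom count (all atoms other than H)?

Every atom symbol written in the SMILES (organic subset) is one heavy atom; implicit H are not written.
Heavy atoms by element → Br:1, C:6.
Total: 7.

7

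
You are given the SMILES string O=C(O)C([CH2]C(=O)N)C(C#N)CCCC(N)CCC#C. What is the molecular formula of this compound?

C14H21N3O3

Walk through each heavy atom and fill implicit hydrogens from standard valence (C 4, N 3, O 2, S 2, halogen 1):
  atom 1: O, bond orders sum to 2 (valence 2) → 0 H
  atom 2: C, bond orders sum to 4 (valence 4) → 0 H
  atom 3: O, bond orders sum to 1 (valence 2) → 1 H
  atom 4: C, bond orders sum to 3 (valence 4) → 1 H
  atom 5: C with explicit H count 2
  atom 6: C, bond orders sum to 4 (valence 4) → 0 H
  atom 7: O, bond orders sum to 2 (valence 2) → 0 H
  atom 8: N, bond orders sum to 1 (valence 3) → 2 H
  atom 9: C, bond orders sum to 3 (valence 4) → 1 H
  atom 10: C, bond orders sum to 4 (valence 4) → 0 H
  atom 11: N, bond orders sum to 3 (valence 3) → 0 H
  atom 12: C, bond orders sum to 2 (valence 4) → 2 H
  atom 13: C, bond orders sum to 2 (valence 4) → 2 H
  atom 14: C, bond orders sum to 2 (valence 4) → 2 H
  atom 15: C, bond orders sum to 3 (valence 4) → 1 H
  atom 16: N, bond orders sum to 1 (valence 3) → 2 H
  atom 17: C, bond orders sum to 2 (valence 4) → 2 H
  atom 18: C, bond orders sum to 2 (valence 4) → 2 H
  atom 19: C, bond orders sum to 4 (valence 4) → 0 H
  atom 20: C, bond orders sum to 3 (valence 4) → 1 H
Totals → C:14, H:21, N:3, O:3.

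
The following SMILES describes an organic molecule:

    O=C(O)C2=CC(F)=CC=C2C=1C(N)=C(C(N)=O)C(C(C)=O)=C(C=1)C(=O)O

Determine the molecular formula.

C17H13FN2O6

Walk through each heavy atom and fill implicit hydrogens from standard valence (C 4, N 3, O 2, S 2, halogen 1):
  atom 1: O, bond orders sum to 2 (valence 2) → 0 H
  atom 2: C, bond orders sum to 4 (valence 4) → 0 H
  atom 3: O, bond orders sum to 1 (valence 2) → 1 H
  atom 4: C, bond orders sum to 4 (valence 4) → 0 H
  atom 5: C, bond orders sum to 3 (valence 4) → 1 H
  atom 6: C, bond orders sum to 4 (valence 4) → 0 H
  atom 7: F (halogen, monovalent) → 0 H
  atom 8: C, bond orders sum to 3 (valence 4) → 1 H
  atom 9: C, bond orders sum to 3 (valence 4) → 1 H
  atom 10: C, bond orders sum to 4 (valence 4) → 0 H
  atom 11: C, bond orders sum to 4 (valence 4) → 0 H
  atom 12: C, bond orders sum to 4 (valence 4) → 0 H
  atom 13: N, bond orders sum to 1 (valence 3) → 2 H
  atom 14: C, bond orders sum to 4 (valence 4) → 0 H
  atom 15: C, bond orders sum to 4 (valence 4) → 0 H
  atom 16: N, bond orders sum to 1 (valence 3) → 2 H
  atom 17: O, bond orders sum to 2 (valence 2) → 0 H
  atom 18: C, bond orders sum to 4 (valence 4) → 0 H
  atom 19: C, bond orders sum to 4 (valence 4) → 0 H
  atom 20: C, bond orders sum to 1 (valence 4) → 3 H
  atom 21: O, bond orders sum to 2 (valence 2) → 0 H
  atom 22: C, bond orders sum to 4 (valence 4) → 0 H
  atom 23: C, bond orders sum to 3 (valence 4) → 1 H
  atom 24: C, bond orders sum to 4 (valence 4) → 0 H
  atom 25: O, bond orders sum to 2 (valence 2) → 0 H
  atom 26: O, bond orders sum to 1 (valence 2) → 1 H
Totals → C:17, H:13, F:1, N:2, O:6.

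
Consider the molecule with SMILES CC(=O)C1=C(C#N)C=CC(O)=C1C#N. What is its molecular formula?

Walk through each heavy atom and fill implicit hydrogens from standard valence (C 4, N 3, O 2, S 2, halogen 1):
  atom 1: C, bond orders sum to 1 (valence 4) → 3 H
  atom 2: C, bond orders sum to 4 (valence 4) → 0 H
  atom 3: O, bond orders sum to 2 (valence 2) → 0 H
  atom 4: C, bond orders sum to 4 (valence 4) → 0 H
  atom 5: C, bond orders sum to 4 (valence 4) → 0 H
  atom 6: C, bond orders sum to 4 (valence 4) → 0 H
  atom 7: N, bond orders sum to 3 (valence 3) → 0 H
  atom 8: C, bond orders sum to 3 (valence 4) → 1 H
  atom 9: C, bond orders sum to 3 (valence 4) → 1 H
  atom 10: C, bond orders sum to 4 (valence 4) → 0 H
  atom 11: O, bond orders sum to 1 (valence 2) → 1 H
  atom 12: C, bond orders sum to 4 (valence 4) → 0 H
  atom 13: C, bond orders sum to 4 (valence 4) → 0 H
  atom 14: N, bond orders sum to 3 (valence 3) → 0 H
Totals → C:10, H:6, N:2, O:2.
In Hill order: C10H6N2O2.

C10H6N2O2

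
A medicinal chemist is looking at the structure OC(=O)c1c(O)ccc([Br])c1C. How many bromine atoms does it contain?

Scan the SMILES for Br atoms (remember two-letter symbols like Cl and Br are single atoms).
Bromine count: 1.

1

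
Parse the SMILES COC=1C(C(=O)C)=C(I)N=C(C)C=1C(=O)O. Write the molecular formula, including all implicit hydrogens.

C10H10INO4

Walk through each heavy atom and fill implicit hydrogens from standard valence (C 4, N 3, O 2, S 2, halogen 1):
  atom 1: C, bond orders sum to 1 (valence 4) → 3 H
  atom 2: O, bond orders sum to 2 (valence 2) → 0 H
  atom 3: C, bond orders sum to 4 (valence 4) → 0 H
  atom 4: C, bond orders sum to 4 (valence 4) → 0 H
  atom 5: C, bond orders sum to 4 (valence 4) → 0 H
  atom 6: O, bond orders sum to 2 (valence 2) → 0 H
  atom 7: C, bond orders sum to 1 (valence 4) → 3 H
  atom 8: C, bond orders sum to 4 (valence 4) → 0 H
  atom 9: I (halogen, monovalent) → 0 H
  atom 10: N, bond orders sum to 3 (valence 3) → 0 H
  atom 11: C, bond orders sum to 4 (valence 4) → 0 H
  atom 12: C, bond orders sum to 1 (valence 4) → 3 H
  atom 13: C, bond orders sum to 4 (valence 4) → 0 H
  atom 14: C, bond orders sum to 4 (valence 4) → 0 H
  atom 15: O, bond orders sum to 2 (valence 2) → 0 H
  atom 16: O, bond orders sum to 1 (valence 2) → 1 H
Totals → C:10, H:10, I:1, N:1, O:4.
In Hill order: C10H10INO4.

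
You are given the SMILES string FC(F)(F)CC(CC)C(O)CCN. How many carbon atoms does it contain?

Count every carbon token in the SMILES (each C, including those in ring-closure positions and inside branches).
Carbon count: 8.

8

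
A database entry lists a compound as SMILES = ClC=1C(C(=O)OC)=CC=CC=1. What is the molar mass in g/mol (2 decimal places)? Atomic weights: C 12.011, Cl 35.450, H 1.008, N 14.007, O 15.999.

170.59 g/mol

First, the molecular formula is C8H7ClO2 (counting implicit H from valence).
  C: 8 × 12.011 = 96.088
  Cl: 1 × 35.450 = 35.450
  H: 7 × 1.008 = 7.056
  O: 2 × 15.999 = 31.998
Sum: 8×12.011 + 1×35.450 + 7×1.008 + 2×15.999 = 170.592 → 170.59 g/mol.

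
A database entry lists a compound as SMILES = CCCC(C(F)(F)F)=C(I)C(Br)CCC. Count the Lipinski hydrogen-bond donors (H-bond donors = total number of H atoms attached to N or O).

0

Donors: find every N or O and count the H atoms it carries.
  (no N or O atoms present)
Lipinski HBD = 0.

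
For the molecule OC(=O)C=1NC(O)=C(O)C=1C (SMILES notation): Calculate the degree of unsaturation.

Molecular formula: C6H7NO4.
DoU = (2C + 2 + N − H − X) / 2, where X is the halogen count and O/S are ignored.
    = (2·6 + 2 + 1 − 7 − 0) / 2 = 8 / 2 = 4.

4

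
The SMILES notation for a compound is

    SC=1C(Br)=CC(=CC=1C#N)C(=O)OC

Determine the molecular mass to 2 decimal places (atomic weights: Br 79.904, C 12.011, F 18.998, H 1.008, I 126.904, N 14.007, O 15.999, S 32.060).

First, the molecular formula is C9H6BrNO2S (counting implicit H from valence).
  Br: 1 × 79.904 = 79.904
  C: 9 × 12.011 = 108.099
  H: 6 × 1.008 = 6.048
  N: 1 × 14.007 = 14.007
  O: 2 × 15.999 = 31.998
  S: 1 × 32.060 = 32.060
Sum: 1×79.904 + 9×12.011 + 6×1.008 + 1×14.007 + 2×15.999 + 1×32.060 = 272.116 → 272.12 g/mol.

272.12 g/mol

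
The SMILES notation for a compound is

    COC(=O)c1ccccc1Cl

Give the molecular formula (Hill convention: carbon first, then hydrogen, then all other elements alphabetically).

C8H7ClO2

Walk through each heavy atom and fill implicit hydrogens from standard valence (C 4, N 3, O 2, S 2, halogen 1); for lowercase aromatic atoms, an aromatic c carries 1 H when it has two neighbours and 0 H with three, and aromatic n carries 0 H:
  atom 1: C, bond orders sum to 1 (valence 4) → 3 H
  atom 2: O, bond orders sum to 2 (valence 2) → 0 H
  atom 3: C, bond orders sum to 4 (valence 4) → 0 H
  atom 4: O, bond orders sum to 2 (valence 2) → 0 H
  atom 5: aromatic c, 3 neighbours → 0 H
  atom 6: aromatic c, 2 neighbours → 1 H
  atom 7: aromatic c, 2 neighbours → 1 H
  atom 8: aromatic c, 2 neighbours → 1 H
  atom 9: aromatic c, 2 neighbours → 1 H
  atom 10: aromatic c, 3 neighbours → 0 H
  atom 11: Cl (halogen, monovalent) → 0 H
Totals → C:8, H:7, Cl:1, O:2.
In Hill order: C8H7ClO2.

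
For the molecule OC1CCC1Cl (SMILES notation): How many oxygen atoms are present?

Scan the SMILES for O atoms (remember two-letter symbols like Cl and Br are single atoms).
Oxygen count: 1.

1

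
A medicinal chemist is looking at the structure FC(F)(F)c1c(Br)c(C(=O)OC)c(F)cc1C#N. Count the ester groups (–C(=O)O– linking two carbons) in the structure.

The ester motif appears at heavy-atom position 9 in the SMILES.
Other groups present: 1 nitrile.
Ester count: 1.

1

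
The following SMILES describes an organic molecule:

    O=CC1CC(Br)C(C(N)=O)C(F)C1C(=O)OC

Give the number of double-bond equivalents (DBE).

Degree of unsaturation = (number of rings) + (number of π bonds).
Ring closures in the SMILES: 1.
π bonds: 3 double bonds (each 1 DoU) → 3 DoU from unsaturation.
Total DoU = 1 + 3 = 4.

4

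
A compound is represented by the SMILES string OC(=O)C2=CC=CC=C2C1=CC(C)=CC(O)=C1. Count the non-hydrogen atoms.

17

Every atom symbol written in the SMILES (organic subset) is one heavy atom; implicit H are not written.
Heavy atoms by element → C:14, O:3.
Total: 17.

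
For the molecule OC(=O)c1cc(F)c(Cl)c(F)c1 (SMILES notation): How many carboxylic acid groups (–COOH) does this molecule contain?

The carboxylic acid motif appears at heavy-atom position 2 in the SMILES.
Carboxylic acid count: 1.

1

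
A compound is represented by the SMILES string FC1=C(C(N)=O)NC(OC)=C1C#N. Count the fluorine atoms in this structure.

Scan the SMILES for F atoms (remember two-letter symbols like Cl and Br are single atoms).
Fluorine count: 1.

1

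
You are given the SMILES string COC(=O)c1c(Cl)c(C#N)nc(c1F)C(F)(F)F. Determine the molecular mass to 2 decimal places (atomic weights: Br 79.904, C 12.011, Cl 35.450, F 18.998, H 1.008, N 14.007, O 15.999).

First, the molecular formula is C9H3ClF4N2O2 (counting implicit H from valence).
  C: 9 × 12.011 = 108.099
  Cl: 1 × 35.450 = 35.450
  F: 4 × 18.998 = 75.992
  H: 3 × 1.008 = 3.024
  N: 2 × 14.007 = 28.014
  O: 2 × 15.999 = 31.998
Sum: 9×12.011 + 1×35.450 + 4×18.998 + 3×1.008 + 2×14.007 + 2×15.999 = 282.577 → 282.58 g/mol.

282.58 g/mol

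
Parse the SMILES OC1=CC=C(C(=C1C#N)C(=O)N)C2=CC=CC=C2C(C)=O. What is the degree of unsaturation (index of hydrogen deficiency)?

12

Degree of unsaturation = (number of rings) + (number of π bonds).
Ring closures in the SMILES: 2.
π bonds: 8 double bonds (each 1 DoU), 1 triple bond (each 2 DoU) → 10 DoU from unsaturation.
Total DoU = 2 + 10 = 12.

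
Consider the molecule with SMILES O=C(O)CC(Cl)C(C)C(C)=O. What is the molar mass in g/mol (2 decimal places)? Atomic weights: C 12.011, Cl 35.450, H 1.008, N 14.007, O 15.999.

178.61 g/mol

First, the molecular formula is C7H11ClO3 (counting implicit H from valence).
  C: 7 × 12.011 = 84.077
  Cl: 1 × 35.450 = 35.450
  H: 11 × 1.008 = 11.088
  O: 3 × 15.999 = 47.997
Sum: 7×12.011 + 1×35.450 + 11×1.008 + 3×15.999 = 178.612 → 178.61 g/mol.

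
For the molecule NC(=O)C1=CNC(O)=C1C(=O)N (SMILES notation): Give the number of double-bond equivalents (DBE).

Molecular formula: C6H7N3O3.
DoU = (2C + 2 + N − H − X) / 2, where X is the halogen count and O/S are ignored.
    = (2·6 + 2 + 3 − 7 − 0) / 2 = 10 / 2 = 5.

5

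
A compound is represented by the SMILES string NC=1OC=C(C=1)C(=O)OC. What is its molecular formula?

C6H7NO3

Walk through each heavy atom and fill implicit hydrogens from standard valence (C 4, N 3, O 2, S 2, halogen 1):
  atom 1: N, bond orders sum to 1 (valence 3) → 2 H
  atom 2: C, bond orders sum to 4 (valence 4) → 0 H
  atom 3: O, bond orders sum to 2 (valence 2) → 0 H
  atom 4: C, bond orders sum to 3 (valence 4) → 1 H
  atom 5: C, bond orders sum to 4 (valence 4) → 0 H
  atom 6: C, bond orders sum to 3 (valence 4) → 1 H
  atom 7: C, bond orders sum to 4 (valence 4) → 0 H
  atom 8: O, bond orders sum to 2 (valence 2) → 0 H
  atom 9: O, bond orders sum to 2 (valence 2) → 0 H
  atom 10: C, bond orders sum to 1 (valence 4) → 3 H
Totals → C:6, H:7, N:1, O:3.
In Hill order: C6H7NO3.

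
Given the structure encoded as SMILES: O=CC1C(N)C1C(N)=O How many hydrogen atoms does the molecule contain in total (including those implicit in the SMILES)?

8

Walk through each heavy atom and fill implicit hydrogens from standard valence (C 4, N 3, O 2, S 2, halogen 1):
  atom 1: O, bond orders sum to 2 (valence 2) → 0 H
  atom 2: C, bond orders sum to 3 (valence 4) → 1 H
  atom 3: C, bond orders sum to 3 (valence 4) → 1 H
  atom 4: C, bond orders sum to 3 (valence 4) → 1 H
  atom 5: N, bond orders sum to 1 (valence 3) → 2 H
  atom 6: C, bond orders sum to 3 (valence 4) → 1 H
  atom 7: C, bond orders sum to 4 (valence 4) → 0 H
  atom 8: N, bond orders sum to 1 (valence 3) → 2 H
  atom 9: O, bond orders sum to 2 (valence 2) → 0 H
Total hydrogens: 8.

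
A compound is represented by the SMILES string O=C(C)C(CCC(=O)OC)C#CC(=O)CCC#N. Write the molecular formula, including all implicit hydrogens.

Walk through each heavy atom and fill implicit hydrogens from standard valence (C 4, N 3, O 2, S 2, halogen 1):
  atom 1: O, bond orders sum to 2 (valence 2) → 0 H
  atom 2: C, bond orders sum to 4 (valence 4) → 0 H
  atom 3: C, bond orders sum to 1 (valence 4) → 3 H
  atom 4: C, bond orders sum to 3 (valence 4) → 1 H
  atom 5: C, bond orders sum to 2 (valence 4) → 2 H
  atom 6: C, bond orders sum to 2 (valence 4) → 2 H
  atom 7: C, bond orders sum to 4 (valence 4) → 0 H
  atom 8: O, bond orders sum to 2 (valence 2) → 0 H
  atom 9: O, bond orders sum to 2 (valence 2) → 0 H
  atom 10: C, bond orders sum to 1 (valence 4) → 3 H
  atom 11: C, bond orders sum to 4 (valence 4) → 0 H
  atom 12: C, bond orders sum to 4 (valence 4) → 0 H
  atom 13: C, bond orders sum to 4 (valence 4) → 0 H
  atom 14: O, bond orders sum to 2 (valence 2) → 0 H
  atom 15: C, bond orders sum to 2 (valence 4) → 2 H
  atom 16: C, bond orders sum to 2 (valence 4) → 2 H
  atom 17: C, bond orders sum to 4 (valence 4) → 0 H
  atom 18: N, bond orders sum to 3 (valence 3) → 0 H
Totals → C:13, H:15, N:1, O:4.
In Hill order: C13H15NO4.

C13H15NO4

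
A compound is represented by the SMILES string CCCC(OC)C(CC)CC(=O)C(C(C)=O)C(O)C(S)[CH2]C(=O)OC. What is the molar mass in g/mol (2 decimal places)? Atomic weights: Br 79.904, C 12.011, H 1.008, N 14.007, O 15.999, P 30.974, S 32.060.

First, the molecular formula is C18H32O6S (counting implicit H from valence).
  C: 18 × 12.011 = 216.198
  H: 32 × 1.008 = 32.256
  O: 6 × 15.999 = 95.994
  S: 1 × 32.060 = 32.060
Sum: 18×12.011 + 32×1.008 + 6×15.999 + 1×32.060 = 376.508 → 376.51 g/mol.

376.51 g/mol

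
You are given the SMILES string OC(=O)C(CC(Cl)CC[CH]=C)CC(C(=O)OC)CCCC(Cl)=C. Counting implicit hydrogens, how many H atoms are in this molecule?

26

Walk through each heavy atom and fill implicit hydrogens from standard valence (C 4, N 3, O 2, S 2, halogen 1):
  atom 1: O, bond orders sum to 1 (valence 2) → 1 H
  atom 2: C, bond orders sum to 4 (valence 4) → 0 H
  atom 3: O, bond orders sum to 2 (valence 2) → 0 H
  atom 4: C, bond orders sum to 3 (valence 4) → 1 H
  atom 5: C, bond orders sum to 2 (valence 4) → 2 H
  atom 6: C, bond orders sum to 3 (valence 4) → 1 H
  atom 7: Cl (halogen, monovalent) → 0 H
  atom 8: C, bond orders sum to 2 (valence 4) → 2 H
  atom 9: C, bond orders sum to 2 (valence 4) → 2 H
  atom 10: C with explicit H count 1
  atom 11: C, bond orders sum to 2 (valence 4) → 2 H
  atom 12: C, bond orders sum to 2 (valence 4) → 2 H
  atom 13: C, bond orders sum to 3 (valence 4) → 1 H
  atom 14: C, bond orders sum to 4 (valence 4) → 0 H
  atom 15: O, bond orders sum to 2 (valence 2) → 0 H
  atom 16: O, bond orders sum to 2 (valence 2) → 0 H
  atom 17: C, bond orders sum to 1 (valence 4) → 3 H
  atom 18: C, bond orders sum to 2 (valence 4) → 2 H
  atom 19: C, bond orders sum to 2 (valence 4) → 2 H
  atom 20: C, bond orders sum to 2 (valence 4) → 2 H
  atom 21: C, bond orders sum to 4 (valence 4) → 0 H
  atom 22: Cl (halogen, monovalent) → 0 H
  atom 23: C, bond orders sum to 2 (valence 4) → 2 H
Total hydrogens: 26.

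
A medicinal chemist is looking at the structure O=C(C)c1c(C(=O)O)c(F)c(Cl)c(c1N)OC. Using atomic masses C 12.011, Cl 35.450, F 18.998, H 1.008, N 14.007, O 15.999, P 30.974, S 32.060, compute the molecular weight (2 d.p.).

261.63 g/mol

First, the molecular formula is C10H9ClFNO4 (counting implicit H from valence).
  C: 10 × 12.011 = 120.110
  Cl: 1 × 35.450 = 35.450
  F: 1 × 18.998 = 18.998
  H: 9 × 1.008 = 9.072
  N: 1 × 14.007 = 14.007
  O: 4 × 15.999 = 63.996
Sum: 10×12.011 + 1×35.450 + 1×18.998 + 9×1.008 + 1×14.007 + 4×15.999 = 261.633 → 261.63 g/mol.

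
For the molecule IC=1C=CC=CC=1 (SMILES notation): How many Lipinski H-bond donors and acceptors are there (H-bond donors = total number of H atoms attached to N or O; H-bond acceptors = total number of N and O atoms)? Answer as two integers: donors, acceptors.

Donors: find every N or O and count the H atoms it carries.
  (no N or O atoms present)
Lipinski HBD = 0.
Acceptors: N atoms = 0, O atoms = 0 → HBA = 0.

0, 0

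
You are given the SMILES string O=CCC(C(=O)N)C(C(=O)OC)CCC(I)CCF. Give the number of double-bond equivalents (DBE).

3

Molecular formula: C12H19FINO4.
DoU = (2C + 2 + N − H − X) / 2, where X is the halogen count and O/S are ignored.
    = (2·12 + 2 + 1 − 19 − 2) / 2 = 6 / 2 = 3.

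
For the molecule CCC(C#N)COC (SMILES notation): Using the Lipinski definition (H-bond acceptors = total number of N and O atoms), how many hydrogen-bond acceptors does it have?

N atoms: 1; O atoms: 1.
Lipinski HBA = 1 + 1 = 2.

2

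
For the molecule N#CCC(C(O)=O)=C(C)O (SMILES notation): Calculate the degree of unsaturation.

4

Molecular formula: C6H7NO3.
DoU = (2C + 2 + N − H − X) / 2, where X is the halogen count and O/S are ignored.
    = (2·6 + 2 + 1 − 7 − 0) / 2 = 8 / 2 = 4.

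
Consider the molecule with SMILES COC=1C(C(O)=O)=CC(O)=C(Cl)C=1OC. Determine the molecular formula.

C9H9ClO5

Walk through each heavy atom and fill implicit hydrogens from standard valence (C 4, N 3, O 2, S 2, halogen 1):
  atom 1: C, bond orders sum to 1 (valence 4) → 3 H
  atom 2: O, bond orders sum to 2 (valence 2) → 0 H
  atom 3: C, bond orders sum to 4 (valence 4) → 0 H
  atom 4: C, bond orders sum to 4 (valence 4) → 0 H
  atom 5: C, bond orders sum to 4 (valence 4) → 0 H
  atom 6: O, bond orders sum to 1 (valence 2) → 1 H
  atom 7: O, bond orders sum to 2 (valence 2) → 0 H
  atom 8: C, bond orders sum to 3 (valence 4) → 1 H
  atom 9: C, bond orders sum to 4 (valence 4) → 0 H
  atom 10: O, bond orders sum to 1 (valence 2) → 1 H
  atom 11: C, bond orders sum to 4 (valence 4) → 0 H
  atom 12: Cl (halogen, monovalent) → 0 H
  atom 13: C, bond orders sum to 4 (valence 4) → 0 H
  atom 14: O, bond orders sum to 2 (valence 2) → 0 H
  atom 15: C, bond orders sum to 1 (valence 4) → 3 H
Totals → C:9, H:9, Cl:1, O:5.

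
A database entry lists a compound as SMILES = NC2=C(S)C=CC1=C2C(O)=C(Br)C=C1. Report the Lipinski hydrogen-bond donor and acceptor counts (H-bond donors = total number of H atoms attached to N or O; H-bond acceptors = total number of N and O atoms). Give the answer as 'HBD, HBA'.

3, 2

Donors: find every N or O and count the H atoms it carries.
  atom 1 (N): bond orders sum to 1 → 2 H
  atom 10 (O): bond orders sum to 1 → 1 H
Lipinski HBD = 3.
Acceptors: N atoms = 1, O atoms = 1 → HBA = 2.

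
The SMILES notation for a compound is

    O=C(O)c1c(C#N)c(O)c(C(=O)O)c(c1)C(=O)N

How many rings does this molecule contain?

1

In SMILES, each pair of matching ring-closure digits denotes one ring-closing bond; the number of such bonds equals the number of independent rings.
Ring-closure bonds here: 1.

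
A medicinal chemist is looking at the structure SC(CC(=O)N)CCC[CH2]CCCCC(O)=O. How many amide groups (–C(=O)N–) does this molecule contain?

1

The amide motif appears at heavy-atom position 4 in the SMILES.
Other groups present: 1 carboxylic acid, 1 thiol.
Amide count: 1.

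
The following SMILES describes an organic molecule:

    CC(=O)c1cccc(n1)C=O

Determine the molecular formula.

C8H7NO2

Walk through each heavy atom and fill implicit hydrogens from standard valence (C 4, N 3, O 2, S 2, halogen 1); for lowercase aromatic atoms, an aromatic c carries 1 H when it has two neighbours and 0 H with three, and aromatic n carries 0 H:
  atom 1: C, bond orders sum to 1 (valence 4) → 3 H
  atom 2: C, bond orders sum to 4 (valence 4) → 0 H
  atom 3: O, bond orders sum to 2 (valence 2) → 0 H
  atom 4: aromatic c, 3 neighbours → 0 H
  atom 5: aromatic c, 2 neighbours → 1 H
  atom 6: aromatic c, 2 neighbours → 1 H
  atom 7: aromatic c, 2 neighbours → 1 H
  atom 8: aromatic c, 3 neighbours → 0 H
  atom 9: aromatic n, 2 neighbours → 0 H
  atom 10: C, bond orders sum to 3 (valence 4) → 1 H
  atom 11: O, bond orders sum to 2 (valence 2) → 0 H
Totals → C:8, H:7, N:1, O:2.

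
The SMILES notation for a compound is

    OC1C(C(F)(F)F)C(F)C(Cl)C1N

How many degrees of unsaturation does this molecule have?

Molecular formula: C6H8ClF4NO.
DoU = (2C + 2 + N − H − X) / 2, where X is the halogen count and O/S are ignored.
    = (2·6 + 2 + 1 − 8 − 5) / 2 = 2 / 2 = 1.

1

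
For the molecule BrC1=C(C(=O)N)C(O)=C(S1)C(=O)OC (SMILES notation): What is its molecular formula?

C7H6BrNO4S

Walk through each heavy atom and fill implicit hydrogens from standard valence (C 4, N 3, O 2, S 2, halogen 1):
  atom 1: Br (halogen, monovalent) → 0 H
  atom 2: C, bond orders sum to 4 (valence 4) → 0 H
  atom 3: C, bond orders sum to 4 (valence 4) → 0 H
  atom 4: C, bond orders sum to 4 (valence 4) → 0 H
  atom 5: O, bond orders sum to 2 (valence 2) → 0 H
  atom 6: N, bond orders sum to 1 (valence 3) → 2 H
  atom 7: C, bond orders sum to 4 (valence 4) → 0 H
  atom 8: O, bond orders sum to 1 (valence 2) → 1 H
  atom 9: C, bond orders sum to 4 (valence 4) → 0 H
  atom 10: S, bond orders sum to 2 (valence 2) → 0 H
  atom 11: C, bond orders sum to 4 (valence 4) → 0 H
  atom 12: O, bond orders sum to 2 (valence 2) → 0 H
  atom 13: O, bond orders sum to 2 (valence 2) → 0 H
  atom 14: C, bond orders sum to 1 (valence 4) → 3 H
Totals → C:7, H:6, Br:1, N:1, O:4, S:1.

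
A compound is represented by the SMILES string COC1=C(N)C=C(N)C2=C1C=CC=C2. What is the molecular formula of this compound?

Walk through each heavy atom and fill implicit hydrogens from standard valence (C 4, N 3, O 2, S 2, halogen 1):
  atom 1: C, bond orders sum to 1 (valence 4) → 3 H
  atom 2: O, bond orders sum to 2 (valence 2) → 0 H
  atom 3: C, bond orders sum to 4 (valence 4) → 0 H
  atom 4: C, bond orders sum to 4 (valence 4) → 0 H
  atom 5: N, bond orders sum to 1 (valence 3) → 2 H
  atom 6: C, bond orders sum to 3 (valence 4) → 1 H
  atom 7: C, bond orders sum to 4 (valence 4) → 0 H
  atom 8: N, bond orders sum to 1 (valence 3) → 2 H
  atom 9: C, bond orders sum to 4 (valence 4) → 0 H
  atom 10: C, bond orders sum to 4 (valence 4) → 0 H
  atom 11: C, bond orders sum to 3 (valence 4) → 1 H
  atom 12: C, bond orders sum to 3 (valence 4) → 1 H
  atom 13: C, bond orders sum to 3 (valence 4) → 1 H
  atom 14: C, bond orders sum to 3 (valence 4) → 1 H
Totals → C:11, H:12, N:2, O:1.
In Hill order: C11H12N2O.

C11H12N2O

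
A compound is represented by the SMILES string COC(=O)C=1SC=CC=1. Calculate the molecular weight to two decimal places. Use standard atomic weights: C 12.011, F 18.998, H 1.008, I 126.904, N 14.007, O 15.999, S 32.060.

142.17 g/mol

First, the molecular formula is C6H6O2S (counting implicit H from valence).
  C: 6 × 12.011 = 72.066
  H: 6 × 1.008 = 6.048
  O: 2 × 15.999 = 31.998
  S: 1 × 32.060 = 32.060
Sum: 6×12.011 + 6×1.008 + 2×15.999 + 1×32.060 = 142.172 → 142.17 g/mol.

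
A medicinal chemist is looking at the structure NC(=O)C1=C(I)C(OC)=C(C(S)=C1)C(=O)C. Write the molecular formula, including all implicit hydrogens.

C10H10INO3S

Walk through each heavy atom and fill implicit hydrogens from standard valence (C 4, N 3, O 2, S 2, halogen 1):
  atom 1: N, bond orders sum to 1 (valence 3) → 2 H
  atom 2: C, bond orders sum to 4 (valence 4) → 0 H
  atom 3: O, bond orders sum to 2 (valence 2) → 0 H
  atom 4: C, bond orders sum to 4 (valence 4) → 0 H
  atom 5: C, bond orders sum to 4 (valence 4) → 0 H
  atom 6: I (halogen, monovalent) → 0 H
  atom 7: C, bond orders sum to 4 (valence 4) → 0 H
  atom 8: O, bond orders sum to 2 (valence 2) → 0 H
  atom 9: C, bond orders sum to 1 (valence 4) → 3 H
  atom 10: C, bond orders sum to 4 (valence 4) → 0 H
  atom 11: C, bond orders sum to 4 (valence 4) → 0 H
  atom 12: S, bond orders sum to 1 (valence 2) → 1 H
  atom 13: C, bond orders sum to 3 (valence 4) → 1 H
  atom 14: C, bond orders sum to 4 (valence 4) → 0 H
  atom 15: O, bond orders sum to 2 (valence 2) → 0 H
  atom 16: C, bond orders sum to 1 (valence 4) → 3 H
Totals → C:10, H:10, I:1, N:1, O:3, S:1.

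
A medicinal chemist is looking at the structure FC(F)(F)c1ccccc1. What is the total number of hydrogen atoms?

5

Walk through each heavy atom and fill implicit hydrogens from standard valence (C 4, N 3, O 2, S 2, halogen 1); for lowercase aromatic atoms, an aromatic c carries 1 H when it has two neighbours and 0 H with three, and aromatic n carries 0 H:
  atom 1: F (halogen, monovalent) → 0 H
  atom 2: C, bond orders sum to 4 (valence 4) → 0 H
  atom 3: F (halogen, monovalent) → 0 H
  atom 4: F (halogen, monovalent) → 0 H
  atom 5: aromatic c, 3 neighbours → 0 H
  atom 6: aromatic c, 2 neighbours → 1 H
  atom 7: aromatic c, 2 neighbours → 1 H
  atom 8: aromatic c, 2 neighbours → 1 H
  atom 9: aromatic c, 2 neighbours → 1 H
  atom 10: aromatic c, 2 neighbours → 1 H
Total hydrogens: 5.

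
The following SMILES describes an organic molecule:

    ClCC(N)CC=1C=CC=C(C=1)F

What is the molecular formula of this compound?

C9H11ClFN

Walk through each heavy atom and fill implicit hydrogens from standard valence (C 4, N 3, O 2, S 2, halogen 1):
  atom 1: Cl (halogen, monovalent) → 0 H
  atom 2: C, bond orders sum to 2 (valence 4) → 2 H
  atom 3: C, bond orders sum to 3 (valence 4) → 1 H
  atom 4: N, bond orders sum to 1 (valence 3) → 2 H
  atom 5: C, bond orders sum to 2 (valence 4) → 2 H
  atom 6: C, bond orders sum to 4 (valence 4) → 0 H
  atom 7: C, bond orders sum to 3 (valence 4) → 1 H
  atom 8: C, bond orders sum to 3 (valence 4) → 1 H
  atom 9: C, bond orders sum to 3 (valence 4) → 1 H
  atom 10: C, bond orders sum to 4 (valence 4) → 0 H
  atom 11: C, bond orders sum to 3 (valence 4) → 1 H
  atom 12: F (halogen, monovalent) → 0 H
Totals → C:9, H:11, Cl:1, F:1, N:1.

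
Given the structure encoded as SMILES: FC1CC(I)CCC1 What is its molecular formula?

Walk through each heavy atom and fill implicit hydrogens from standard valence (C 4, N 3, O 2, S 2, halogen 1):
  atom 1: F (halogen, monovalent) → 0 H
  atom 2: C, bond orders sum to 3 (valence 4) → 1 H
  atom 3: C, bond orders sum to 2 (valence 4) → 2 H
  atom 4: C, bond orders sum to 3 (valence 4) → 1 H
  atom 5: I (halogen, monovalent) → 0 H
  atom 6: C, bond orders sum to 2 (valence 4) → 2 H
  atom 7: C, bond orders sum to 2 (valence 4) → 2 H
  atom 8: C, bond orders sum to 2 (valence 4) → 2 H
Totals → C:6, H:10, F:1, I:1.
In Hill order: C6H10FI.

C6H10FI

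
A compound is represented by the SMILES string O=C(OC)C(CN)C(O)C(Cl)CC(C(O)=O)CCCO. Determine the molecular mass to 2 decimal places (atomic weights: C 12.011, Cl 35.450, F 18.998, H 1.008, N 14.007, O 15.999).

First, the molecular formula is C12H22ClNO6 (counting implicit H from valence).
  C: 12 × 12.011 = 144.132
  Cl: 1 × 35.450 = 35.450
  H: 22 × 1.008 = 22.176
  N: 1 × 14.007 = 14.007
  O: 6 × 15.999 = 95.994
Sum: 12×12.011 + 1×35.450 + 22×1.008 + 1×14.007 + 6×15.999 = 311.759 → 311.76 g/mol.

311.76 g/mol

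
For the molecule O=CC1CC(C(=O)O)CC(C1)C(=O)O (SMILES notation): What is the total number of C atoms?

Count every carbon token in the SMILES (each C, including those in ring-closure positions and inside branches).
Carbon count: 9.

9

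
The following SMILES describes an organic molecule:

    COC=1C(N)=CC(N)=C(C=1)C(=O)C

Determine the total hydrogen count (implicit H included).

12

Walk through each heavy atom and fill implicit hydrogens from standard valence (C 4, N 3, O 2, S 2, halogen 1):
  atom 1: C, bond orders sum to 1 (valence 4) → 3 H
  atom 2: O, bond orders sum to 2 (valence 2) → 0 H
  atom 3: C, bond orders sum to 4 (valence 4) → 0 H
  atom 4: C, bond orders sum to 4 (valence 4) → 0 H
  atom 5: N, bond orders sum to 1 (valence 3) → 2 H
  atom 6: C, bond orders sum to 3 (valence 4) → 1 H
  atom 7: C, bond orders sum to 4 (valence 4) → 0 H
  atom 8: N, bond orders sum to 1 (valence 3) → 2 H
  atom 9: C, bond orders sum to 4 (valence 4) → 0 H
  atom 10: C, bond orders sum to 3 (valence 4) → 1 H
  atom 11: C, bond orders sum to 4 (valence 4) → 0 H
  atom 12: O, bond orders sum to 2 (valence 2) → 0 H
  atom 13: C, bond orders sum to 1 (valence 4) → 3 H
Total hydrogens: 12.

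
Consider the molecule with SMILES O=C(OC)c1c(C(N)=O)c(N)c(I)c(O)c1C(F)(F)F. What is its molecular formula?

Walk through each heavy atom and fill implicit hydrogens from standard valence (C 4, N 3, O 2, S 2, halogen 1); for lowercase aromatic atoms, an aromatic c carries 1 H when it has two neighbours and 0 H with three, and aromatic n carries 0 H:
  atom 1: O, bond orders sum to 2 (valence 2) → 0 H
  atom 2: C, bond orders sum to 4 (valence 4) → 0 H
  atom 3: O, bond orders sum to 2 (valence 2) → 0 H
  atom 4: C, bond orders sum to 1 (valence 4) → 3 H
  atom 5: aromatic c, 3 neighbours → 0 H
  atom 6: aromatic c, 3 neighbours → 0 H
  atom 7: C, bond orders sum to 4 (valence 4) → 0 H
  atom 8: N, bond orders sum to 1 (valence 3) → 2 H
  atom 9: O, bond orders sum to 2 (valence 2) → 0 H
  atom 10: aromatic c, 3 neighbours → 0 H
  atom 11: N, bond orders sum to 1 (valence 3) → 2 H
  atom 12: aromatic c, 3 neighbours → 0 H
  atom 13: I (halogen, monovalent) → 0 H
  atom 14: aromatic c, 3 neighbours → 0 H
  atom 15: O, bond orders sum to 1 (valence 2) → 1 H
  atom 16: aromatic c, 3 neighbours → 0 H
  atom 17: C, bond orders sum to 4 (valence 4) → 0 H
  atom 18: F (halogen, monovalent) → 0 H
  atom 19: F (halogen, monovalent) → 0 H
  atom 20: F (halogen, monovalent) → 0 H
Totals → C:10, H:8, F:3, I:1, N:2, O:4.

C10H8F3IN2O4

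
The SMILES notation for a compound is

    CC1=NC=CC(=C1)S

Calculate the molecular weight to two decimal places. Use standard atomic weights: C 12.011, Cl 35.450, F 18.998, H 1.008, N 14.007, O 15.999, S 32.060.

First, the molecular formula is C6H7NS (counting implicit H from valence).
  C: 6 × 12.011 = 72.066
  H: 7 × 1.008 = 7.056
  N: 1 × 14.007 = 14.007
  S: 1 × 32.060 = 32.060
Sum: 6×12.011 + 7×1.008 + 1×14.007 + 1×32.060 = 125.189 → 125.19 g/mol.

125.19 g/mol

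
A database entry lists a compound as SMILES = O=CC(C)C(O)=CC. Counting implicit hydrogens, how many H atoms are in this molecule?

10

Walk through each heavy atom and fill implicit hydrogens from standard valence (C 4, N 3, O 2, S 2, halogen 1):
  atom 1: O, bond orders sum to 2 (valence 2) → 0 H
  atom 2: C, bond orders sum to 3 (valence 4) → 1 H
  atom 3: C, bond orders sum to 3 (valence 4) → 1 H
  atom 4: C, bond orders sum to 1 (valence 4) → 3 H
  atom 5: C, bond orders sum to 4 (valence 4) → 0 H
  atom 6: O, bond orders sum to 1 (valence 2) → 1 H
  atom 7: C, bond orders sum to 3 (valence 4) → 1 H
  atom 8: C, bond orders sum to 1 (valence 4) → 3 H
Total hydrogens: 10.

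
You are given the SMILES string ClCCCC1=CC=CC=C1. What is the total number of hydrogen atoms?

11

Walk through each heavy atom and fill implicit hydrogens from standard valence (C 4, N 3, O 2, S 2, halogen 1):
  atom 1: Cl (halogen, monovalent) → 0 H
  atom 2: C, bond orders sum to 2 (valence 4) → 2 H
  atom 3: C, bond orders sum to 2 (valence 4) → 2 H
  atom 4: C, bond orders sum to 2 (valence 4) → 2 H
  atom 5: C, bond orders sum to 4 (valence 4) → 0 H
  atom 6: C, bond orders sum to 3 (valence 4) → 1 H
  atom 7: C, bond orders sum to 3 (valence 4) → 1 H
  atom 8: C, bond orders sum to 3 (valence 4) → 1 H
  atom 9: C, bond orders sum to 3 (valence 4) → 1 H
  atom 10: C, bond orders sum to 3 (valence 4) → 1 H
Total hydrogens: 11.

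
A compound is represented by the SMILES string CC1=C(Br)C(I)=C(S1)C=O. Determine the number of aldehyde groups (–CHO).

The aldehyde motif appears at heavy-atom position 9 in the SMILES.
Aldehyde count: 1.

1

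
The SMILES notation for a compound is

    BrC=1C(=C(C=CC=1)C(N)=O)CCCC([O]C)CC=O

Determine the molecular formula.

Walk through each heavy atom and fill implicit hydrogens from standard valence (C 4, N 3, O 2, S 2, halogen 1):
  atom 1: Br (halogen, monovalent) → 0 H
  atom 2: C, bond orders sum to 4 (valence 4) → 0 H
  atom 3: C, bond orders sum to 4 (valence 4) → 0 H
  atom 4: C, bond orders sum to 4 (valence 4) → 0 H
  atom 5: C, bond orders sum to 3 (valence 4) → 1 H
  atom 6: C, bond orders sum to 3 (valence 4) → 1 H
  atom 7: C, bond orders sum to 3 (valence 4) → 1 H
  atom 8: C, bond orders sum to 4 (valence 4) → 0 H
  atom 9: N, bond orders sum to 1 (valence 3) → 2 H
  atom 10: O, bond orders sum to 2 (valence 2) → 0 H
  atom 11: C, bond orders sum to 2 (valence 4) → 2 H
  atom 12: C, bond orders sum to 2 (valence 4) → 2 H
  atom 13: C, bond orders sum to 2 (valence 4) → 2 H
  atom 14: C, bond orders sum to 3 (valence 4) → 1 H
  atom 15: O with explicit H count 0
  atom 16: C, bond orders sum to 1 (valence 4) → 3 H
  atom 17: C, bond orders sum to 2 (valence 4) → 2 H
  atom 18: C, bond orders sum to 3 (valence 4) → 1 H
  atom 19: O, bond orders sum to 2 (valence 2) → 0 H
Totals → C:14, H:18, Br:1, N:1, O:3.

C14H18BrNO3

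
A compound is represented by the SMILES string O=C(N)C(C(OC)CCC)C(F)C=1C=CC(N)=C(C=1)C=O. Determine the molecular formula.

Walk through each heavy atom and fill implicit hydrogens from standard valence (C 4, N 3, O 2, S 2, halogen 1):
  atom 1: O, bond orders sum to 2 (valence 2) → 0 H
  atom 2: C, bond orders sum to 4 (valence 4) → 0 H
  atom 3: N, bond orders sum to 1 (valence 3) → 2 H
  atom 4: C, bond orders sum to 3 (valence 4) → 1 H
  atom 5: C, bond orders sum to 3 (valence 4) → 1 H
  atom 6: O, bond orders sum to 2 (valence 2) → 0 H
  atom 7: C, bond orders sum to 1 (valence 4) → 3 H
  atom 8: C, bond orders sum to 2 (valence 4) → 2 H
  atom 9: C, bond orders sum to 2 (valence 4) → 2 H
  atom 10: C, bond orders sum to 1 (valence 4) → 3 H
  atom 11: C, bond orders sum to 3 (valence 4) → 1 H
  atom 12: F (halogen, monovalent) → 0 H
  atom 13: C, bond orders sum to 4 (valence 4) → 0 H
  atom 14: C, bond orders sum to 3 (valence 4) → 1 H
  atom 15: C, bond orders sum to 3 (valence 4) → 1 H
  atom 16: C, bond orders sum to 4 (valence 4) → 0 H
  atom 17: N, bond orders sum to 1 (valence 3) → 2 H
  atom 18: C, bond orders sum to 4 (valence 4) → 0 H
  atom 19: C, bond orders sum to 3 (valence 4) → 1 H
  atom 20: C, bond orders sum to 3 (valence 4) → 1 H
  atom 21: O, bond orders sum to 2 (valence 2) → 0 H
Totals → C:15, H:21, F:1, N:2, O:3.
In Hill order: C15H21FN2O3.

C15H21FN2O3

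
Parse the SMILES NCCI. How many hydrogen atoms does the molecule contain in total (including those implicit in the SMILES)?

Walk through each heavy atom and fill implicit hydrogens from standard valence (C 4, N 3, O 2, S 2, halogen 1):
  atom 1: N, bond orders sum to 1 (valence 3) → 2 H
  atom 2: C, bond orders sum to 2 (valence 4) → 2 H
  atom 3: C, bond orders sum to 2 (valence 4) → 2 H
  atom 4: I (halogen, monovalent) → 0 H
Total hydrogens: 6.

6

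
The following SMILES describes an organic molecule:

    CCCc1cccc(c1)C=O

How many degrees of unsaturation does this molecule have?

5

Molecular formula: C10H12O.
DoU = (2C + 2 + N − H − X) / 2, where X is the halogen count and O/S are ignored.
    = (2·10 + 2 + 0 − 12 − 0) / 2 = 10 / 2 = 5.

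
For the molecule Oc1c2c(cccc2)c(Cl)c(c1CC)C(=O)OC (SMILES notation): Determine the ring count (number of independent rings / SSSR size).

2

In SMILES, each pair of matching ring-closure digits denotes one ring-closing bond; the number of such bonds equals the number of independent rings.
Ring-closure bonds here: 2.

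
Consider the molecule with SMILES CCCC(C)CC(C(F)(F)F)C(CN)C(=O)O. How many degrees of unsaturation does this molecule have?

1

Degree of unsaturation = (number of rings) + (number of π bonds).
Ring closures in the SMILES: 0.
π bonds: 1 double bond (each 1 DoU) → 1 DoU from unsaturation.
Total DoU = 0 + 1 = 1.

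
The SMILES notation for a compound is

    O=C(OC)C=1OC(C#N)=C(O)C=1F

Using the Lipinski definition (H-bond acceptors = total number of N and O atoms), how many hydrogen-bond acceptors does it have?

5

N atoms: 1; O atoms: 4.
Lipinski HBA = 1 + 4 = 5.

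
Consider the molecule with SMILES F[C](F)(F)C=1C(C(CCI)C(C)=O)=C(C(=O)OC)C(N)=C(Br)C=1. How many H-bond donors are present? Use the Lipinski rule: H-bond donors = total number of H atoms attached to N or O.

Donors: find every N or O and count the H atoms it carries.
  atom 13 (O): bond orders sum to 2 → 0 H
  atom 16 (O): bond orders sum to 2 → 0 H
  atom 17 (O): bond orders sum to 2 → 0 H
  atom 20 (N): bond orders sum to 1 → 2 H
Lipinski HBD = 2.

2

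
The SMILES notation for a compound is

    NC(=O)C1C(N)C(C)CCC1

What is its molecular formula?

C8H16N2O

Walk through each heavy atom and fill implicit hydrogens from standard valence (C 4, N 3, O 2, S 2, halogen 1):
  atom 1: N, bond orders sum to 1 (valence 3) → 2 H
  atom 2: C, bond orders sum to 4 (valence 4) → 0 H
  atom 3: O, bond orders sum to 2 (valence 2) → 0 H
  atom 4: C, bond orders sum to 3 (valence 4) → 1 H
  atom 5: C, bond orders sum to 3 (valence 4) → 1 H
  atom 6: N, bond orders sum to 1 (valence 3) → 2 H
  atom 7: C, bond orders sum to 3 (valence 4) → 1 H
  atom 8: C, bond orders sum to 1 (valence 4) → 3 H
  atom 9: C, bond orders sum to 2 (valence 4) → 2 H
  atom 10: C, bond orders sum to 2 (valence 4) → 2 H
  atom 11: C, bond orders sum to 2 (valence 4) → 2 H
Totals → C:8, H:16, N:2, O:1.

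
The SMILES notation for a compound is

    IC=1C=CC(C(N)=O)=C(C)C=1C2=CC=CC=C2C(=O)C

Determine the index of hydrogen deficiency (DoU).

Molecular formula: C16H14INO2.
DoU = (2C + 2 + N − H − X) / 2, where X is the halogen count and O/S are ignored.
    = (2·16 + 2 + 1 − 14 − 1) / 2 = 20 / 2 = 10.

10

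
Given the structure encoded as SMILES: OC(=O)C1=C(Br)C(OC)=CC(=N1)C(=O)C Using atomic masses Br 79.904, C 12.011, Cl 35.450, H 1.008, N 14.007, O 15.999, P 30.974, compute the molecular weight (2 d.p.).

274.07 g/mol

First, the molecular formula is C9H8BrNO4 (counting implicit H from valence).
  Br: 1 × 79.904 = 79.904
  C: 9 × 12.011 = 108.099
  H: 8 × 1.008 = 8.064
  N: 1 × 14.007 = 14.007
  O: 4 × 15.999 = 63.996
Sum: 1×79.904 + 9×12.011 + 8×1.008 + 1×14.007 + 4×15.999 = 274.070 → 274.07 g/mol.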